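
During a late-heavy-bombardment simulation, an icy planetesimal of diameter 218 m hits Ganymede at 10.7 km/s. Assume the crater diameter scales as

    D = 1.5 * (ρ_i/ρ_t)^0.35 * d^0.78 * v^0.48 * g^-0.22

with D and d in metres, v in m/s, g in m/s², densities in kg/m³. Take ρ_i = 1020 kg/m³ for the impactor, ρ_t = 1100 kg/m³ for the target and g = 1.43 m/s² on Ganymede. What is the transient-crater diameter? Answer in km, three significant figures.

In SI units: v = 10700 m/s.
(ρ_i/ρ_t)^0.35 = (1020/1100)^0.35 = 0.9739
d^0.78 = 218^0.78 = 66.68
v^0.48 = 10700^0.48 = 85.92
g^-0.22 = 1.43^-0.22 = 0.9243
D = 1.5 × 0.9739 × 66.68 × 85.92 × 0.9243 = 7736 m
   = 7.736 km

D ≈ 7.74 km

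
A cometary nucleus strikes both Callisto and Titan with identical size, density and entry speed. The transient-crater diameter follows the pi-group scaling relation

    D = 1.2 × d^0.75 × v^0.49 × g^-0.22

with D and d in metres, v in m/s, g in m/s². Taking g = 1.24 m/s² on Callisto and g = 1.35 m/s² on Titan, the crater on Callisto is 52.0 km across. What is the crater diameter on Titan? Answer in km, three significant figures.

D ≈ 51.0 km

All impactor-dependent factors cancel in the ratio, leaving D_Titan/D_Callisto = (g_Titan/g_Callisto)^-0.22.
(1.35/1.24)^-0.22 = 1.089^-0.22 = 0.9814
D_Titan = 0.9814 × 52.0 km = 51.0 km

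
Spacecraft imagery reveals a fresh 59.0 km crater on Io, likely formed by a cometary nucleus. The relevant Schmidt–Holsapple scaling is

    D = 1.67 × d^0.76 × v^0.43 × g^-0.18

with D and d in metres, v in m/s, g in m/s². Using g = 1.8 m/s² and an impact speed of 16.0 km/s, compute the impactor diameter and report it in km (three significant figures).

Rearranging for d: d = [D / (1.67 · 16000^0.43 · 1.8^-0.18)]^(1/0.76).
D = 59000 m.
16000^0.43 = 64.23
1.8^-0.18 = 0.8996
Denominator = 1.67 × 64.23 × 0.8996 = 96.49
D / 96.49 = 59000 / 96.49 = 611.5
d = 611.5^(1/0.76) = 611.5^1.3158 = 4638 m

d ≈ 4.64 km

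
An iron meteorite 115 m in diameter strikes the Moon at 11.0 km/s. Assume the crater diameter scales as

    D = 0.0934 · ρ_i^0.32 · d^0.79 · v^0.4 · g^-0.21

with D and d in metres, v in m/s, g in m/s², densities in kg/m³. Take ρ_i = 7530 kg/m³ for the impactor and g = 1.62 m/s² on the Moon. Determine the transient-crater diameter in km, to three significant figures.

D ≈ 2.58 km

In SI units: v = 11000 m/s.
ρ_i^0.32 = 7530^0.32 = 17.40
d^0.79 = 115^0.79 = 42.46
v^0.4 = 11000^0.4 = 41.36
g^-0.21 = 1.62^-0.21 = 0.9037
D = 0.0934 × 17.40 × 42.46 × 41.36 × 0.9037 = 2579 m
   = 2.579 km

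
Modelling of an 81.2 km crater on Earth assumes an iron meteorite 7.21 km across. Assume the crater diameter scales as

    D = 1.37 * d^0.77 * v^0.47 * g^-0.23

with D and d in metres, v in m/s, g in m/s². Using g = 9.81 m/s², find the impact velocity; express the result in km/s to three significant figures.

Rearranging for v: v = [D / (1.37 · 7210^0.77 · 9.81^-0.23)]^(1/0.47).
D = 81200 m.
7210^0.77 = 934.6
9.81^-0.23 = 0.5914
Denominator = 1.37 × 934.6 × 0.5914 = 757.2
D / 757.2 = 81200 / 757.2 = 107.2
v = 107.2^(1/0.47) = 107.2^2.1277 = 20876 m/s

v ≈ 20.9 km/s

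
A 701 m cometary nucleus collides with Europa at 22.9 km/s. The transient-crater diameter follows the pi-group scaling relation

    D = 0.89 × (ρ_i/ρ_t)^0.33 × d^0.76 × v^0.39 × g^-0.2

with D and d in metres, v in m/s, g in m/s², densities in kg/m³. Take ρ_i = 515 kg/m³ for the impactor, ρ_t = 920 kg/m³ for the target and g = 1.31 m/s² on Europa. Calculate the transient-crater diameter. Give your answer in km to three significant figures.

D ≈ 5.08 km

In SI units: v = 22900 m/s.
(ρ_i/ρ_t)^0.33 = (515/920)^0.33 = 0.8257
d^0.76 = 701^0.76 = 145.5
v^0.39 = 22900^0.39 = 50.16
g^-0.2 = 1.31^-0.2 = 0.9474
D = 0.89 × 0.8257 × 145.5 × 50.16 × 0.9474 = 5081 m
   = 5.081 km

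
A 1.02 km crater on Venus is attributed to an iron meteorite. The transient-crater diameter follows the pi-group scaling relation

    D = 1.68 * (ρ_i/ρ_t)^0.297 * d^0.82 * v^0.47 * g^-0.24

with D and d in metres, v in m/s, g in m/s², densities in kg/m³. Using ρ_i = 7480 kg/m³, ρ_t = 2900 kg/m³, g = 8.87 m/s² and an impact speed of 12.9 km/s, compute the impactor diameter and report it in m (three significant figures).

d ≈ 14.7 m

Rearranging for d: d = [D / (1.68 · (7480/2900)^0.297 · 12900^0.47 · 8.87^-0.24)]^(1/0.82).
D = 1020 m.
(7480/2900)^0.297 = 1.325
12900^0.47 = 85.50
8.87^-0.24 = 0.5922
Denominator = 1.68 × 1.325 × 85.50 × 0.5922 = 112.7
D / 112.7 = 1020 / 112.7 = 9.051
d = 9.051^(1/0.82) = 9.051^1.2195 = 14.68 m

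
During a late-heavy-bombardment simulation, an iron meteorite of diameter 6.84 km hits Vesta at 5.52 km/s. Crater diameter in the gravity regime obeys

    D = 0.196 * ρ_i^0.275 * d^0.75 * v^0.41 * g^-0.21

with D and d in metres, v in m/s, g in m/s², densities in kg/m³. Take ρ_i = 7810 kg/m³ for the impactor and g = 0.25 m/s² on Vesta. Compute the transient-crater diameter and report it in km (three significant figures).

In SI units: d = 6840 m, v = 5520 m/s.
ρ_i^0.275 = 7810^0.275 = 11.76
d^0.75 = 6840^0.75 = 752.1
v^0.41 = 5520^0.41 = 34.21
g^-0.21 = 0.25^-0.21 = 1.338
D = 0.196 × 11.76 × 752.1 × 34.21 × 1.338 = 79350 m
   = 79.35 km

D ≈ 79.4 km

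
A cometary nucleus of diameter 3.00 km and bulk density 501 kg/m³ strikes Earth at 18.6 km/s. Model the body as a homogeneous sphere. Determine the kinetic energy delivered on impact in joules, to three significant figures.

E ≈ 1.23 × 10^21 J

d = 3000 m; v = 18600 m/s.
Mass m = (π/6) ρ d³ = (π/6) × 501 × (3000)³ = 7.083 × 10^12 kg
E = ½ m v² = 0.5 × 7.083 × 10^12 × (18600)² = 1.225 × 10^21 J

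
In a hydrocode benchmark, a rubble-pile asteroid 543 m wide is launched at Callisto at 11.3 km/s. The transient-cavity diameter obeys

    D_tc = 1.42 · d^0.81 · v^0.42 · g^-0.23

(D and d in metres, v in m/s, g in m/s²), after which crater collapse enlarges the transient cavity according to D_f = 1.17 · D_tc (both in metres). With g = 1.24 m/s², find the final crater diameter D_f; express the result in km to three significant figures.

D_f ≈ 13.1 km

v = 11300 m/s.
d^0.81 = 543^0.81 = 164.1
v^0.42 = 11300^0.42 = 50.38
g^-0.23 = 1.24^-0.23 = 0.9517
D_tc = 1.42 × 164.1 × 50.38 × 0.9517 = 11170 m
D_f = 1.17 × 11170 = 13069 m
     = 13.07 km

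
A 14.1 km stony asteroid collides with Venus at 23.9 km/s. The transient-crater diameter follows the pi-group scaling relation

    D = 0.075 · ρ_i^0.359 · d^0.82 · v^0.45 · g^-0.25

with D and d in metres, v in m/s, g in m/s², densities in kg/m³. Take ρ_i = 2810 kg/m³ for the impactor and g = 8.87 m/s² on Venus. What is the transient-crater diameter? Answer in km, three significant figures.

D ≈ 177 km

In SI units: d = 14100 m, v = 23900 m/s.
ρ_i^0.359 = 2810^0.359 = 17.30
d^0.82 = 14100^0.82 = 2526
v^0.45 = 23900^0.45 = 93.39
g^-0.25 = 8.87^-0.25 = 0.5795
D = 0.075 × 17.30 × 2526 × 93.39 × 0.5795 = 1.774 × 10^5 m
   = 177.4 km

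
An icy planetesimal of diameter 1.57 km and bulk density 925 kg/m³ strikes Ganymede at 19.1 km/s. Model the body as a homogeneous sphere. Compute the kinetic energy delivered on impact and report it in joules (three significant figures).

E ≈ 3.42 × 10^20 J

d = 1570 m; v = 19100 m/s.
Mass m = (π/6) ρ d³ = (π/6) × 925 × (1570)³ = 1.874 × 10^12 kg
E = ½ m v² = 0.5 × 1.874 × 10^12 × (19100)² = 3.418 × 10^20 J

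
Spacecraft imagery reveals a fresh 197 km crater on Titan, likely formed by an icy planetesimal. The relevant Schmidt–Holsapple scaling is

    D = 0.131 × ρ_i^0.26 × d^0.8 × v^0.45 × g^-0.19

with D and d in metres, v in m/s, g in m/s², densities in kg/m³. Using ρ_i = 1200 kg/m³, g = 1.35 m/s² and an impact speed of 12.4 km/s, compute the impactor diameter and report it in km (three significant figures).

d ≈ 28.1 km

Rearranging for d: d = [D / (0.131 · 1200^0.26 · 12400^0.45 · 1.35^-0.19)]^(1/0.8).
D = 197000 m.
1200^0.26 = 6.318
12400^0.45 = 69.51
1.35^-0.19 = 0.9446
Denominator = 0.131 × 6.318 × 69.51 × 0.9446 = 54.34
D / 54.34 = 197000 / 54.34 = 3625
d = 3625^(1/0.8) = 3625^1.25 = 28128 m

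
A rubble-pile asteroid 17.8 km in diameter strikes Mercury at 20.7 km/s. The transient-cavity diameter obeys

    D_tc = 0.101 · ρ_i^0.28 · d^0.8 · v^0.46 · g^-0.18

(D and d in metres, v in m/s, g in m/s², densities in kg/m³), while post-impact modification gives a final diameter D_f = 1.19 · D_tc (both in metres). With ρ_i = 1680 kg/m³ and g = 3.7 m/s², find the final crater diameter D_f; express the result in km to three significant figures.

D_f ≈ 185 km

In SI: d = 17800 m, v = 20700 m/s.
ρ_i^0.28 = 1680^0.28 = 8.000
d^0.8 = 17800^0.8 = 2514
v^0.46 = 20700^0.46 = 96.68
g^-0.18 = 3.7^-0.18 = 0.7902
D_tc = 0.101 × 8.000 × 2514 × 96.68 × 0.7902 = 1.552 × 10^5 m
D_f = 1.19 × 1.552 × 10^5 = 1.847 × 10^5 m
     = 184.7 km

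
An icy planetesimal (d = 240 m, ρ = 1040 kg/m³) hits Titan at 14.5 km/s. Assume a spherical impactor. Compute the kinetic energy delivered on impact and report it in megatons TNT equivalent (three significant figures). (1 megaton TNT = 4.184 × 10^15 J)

v = 14500 m/s.
Mass m = (π/6) ρ d³ = (π/6) × 1040 × (240)³ = 7.528 × 10^9 kg
E = ½ m v² = 0.5 × 7.528 × 10^9 × (14500)² = 7.914 × 10^17 J
   = 7.914 × 10^17 / 4.184×10^15 = 189.1 Mt

E ≈ 189 Mt TNT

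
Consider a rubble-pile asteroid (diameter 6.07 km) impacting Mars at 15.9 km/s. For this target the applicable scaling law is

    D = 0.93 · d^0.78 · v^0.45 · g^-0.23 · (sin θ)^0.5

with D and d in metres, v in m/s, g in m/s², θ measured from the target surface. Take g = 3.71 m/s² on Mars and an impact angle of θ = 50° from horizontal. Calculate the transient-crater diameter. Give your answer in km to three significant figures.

In SI units: d = 6070 m, v = 15900 m/s.
d^0.78 = 6070^0.78 = 893.1
v^0.45 = 15900^0.45 = 77.74
g^-0.23 = 3.71^-0.23 = 0.7397
(sin 50°)^0.5 = 0.7660^0.5 = 0.8752
D = 0.93 × 893.1 × 77.74 × 0.7397 × 0.8752 = 41801 m
   = 41.80 km

D ≈ 41.8 km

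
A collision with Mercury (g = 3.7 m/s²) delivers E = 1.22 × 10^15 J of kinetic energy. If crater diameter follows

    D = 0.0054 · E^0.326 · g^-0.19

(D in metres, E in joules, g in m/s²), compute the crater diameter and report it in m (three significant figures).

E^0.326 = (1.22 × 10^15)^0.326 = 8.282 × 10^4
g^-0.19 = 3.7^-0.19 = 0.7799
D = 0.0054 × 8.282 × 10^4 × 0.7799 = 348.8 m

D ≈ 349 m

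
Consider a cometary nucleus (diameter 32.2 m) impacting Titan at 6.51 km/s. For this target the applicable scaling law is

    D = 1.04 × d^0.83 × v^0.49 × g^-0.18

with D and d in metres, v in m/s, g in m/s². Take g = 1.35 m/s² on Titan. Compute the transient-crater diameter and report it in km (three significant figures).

D ≈ 1.30 km

In SI units: v = 6510 m/s.
d^0.83 = 32.2^0.83 = 17.85
v^0.49 = 6510^0.49 = 73.90
g^-0.18 = 1.35^-0.18 = 0.9474
D = 1.04 × 17.85 × 73.90 × 0.9474 = 1300 m
   = 1.300 km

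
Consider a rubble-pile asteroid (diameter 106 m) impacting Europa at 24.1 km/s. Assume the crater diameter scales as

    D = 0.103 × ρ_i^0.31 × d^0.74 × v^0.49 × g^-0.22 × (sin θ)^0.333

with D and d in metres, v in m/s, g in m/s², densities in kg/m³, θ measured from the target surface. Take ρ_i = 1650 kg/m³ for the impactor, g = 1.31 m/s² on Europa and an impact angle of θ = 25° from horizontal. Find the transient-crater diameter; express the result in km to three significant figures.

In SI units: v = 24100 m/s.
ρ_i^0.31 = 1650^0.31 = 9.941
d^0.74 = 106^0.74 = 31.53
v^0.49 = 24100^0.49 = 140.3
g^-0.22 = 1.31^-0.22 = 0.9423
(sin 25°)^0.333 = 0.4226^0.333 = 0.7506
D = 0.103 × 9.941 × 31.53 × 140.3 × 0.9423 × 0.7506 = 3204 m
   = 3.204 km

D ≈ 3.20 km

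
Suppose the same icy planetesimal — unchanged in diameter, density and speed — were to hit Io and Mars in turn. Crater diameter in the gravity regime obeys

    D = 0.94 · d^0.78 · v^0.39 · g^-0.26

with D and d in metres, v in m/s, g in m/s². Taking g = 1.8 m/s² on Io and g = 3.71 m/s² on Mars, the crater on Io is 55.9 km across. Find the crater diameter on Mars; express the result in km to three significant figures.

All impactor-dependent factors cancel in the ratio, leaving D_Mars/D_Io = (g_Mars/g_Io)^-0.26.
(3.71/1.8)^-0.26 = 2.061^-0.26 = 0.8286
D_Mars = 0.8286 × 55.9 km = 46.3 km

D ≈ 46.3 km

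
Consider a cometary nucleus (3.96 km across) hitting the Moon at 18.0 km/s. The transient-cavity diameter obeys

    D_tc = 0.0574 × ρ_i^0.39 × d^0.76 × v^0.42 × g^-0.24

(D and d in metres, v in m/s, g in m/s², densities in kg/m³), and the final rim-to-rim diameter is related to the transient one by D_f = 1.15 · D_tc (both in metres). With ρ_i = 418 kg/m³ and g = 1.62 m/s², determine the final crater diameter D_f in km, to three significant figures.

In SI: d = 3960 m, v = 18000 m/s.
ρ_i^0.39 = 418^0.39 = 10.53
d^0.76 = 3960^0.76 = 542.3
v^0.42 = 18000^0.42 = 61.27
g^-0.24 = 1.62^-0.24 = 0.8907
D_tc = 0.0574 × 10.53 × 542.3 × 61.27 × 0.8907 = 17890 m
D_f = 1.15 × 17890 = 20574 m
     = 20.57 km

D_f ≈ 20.6 km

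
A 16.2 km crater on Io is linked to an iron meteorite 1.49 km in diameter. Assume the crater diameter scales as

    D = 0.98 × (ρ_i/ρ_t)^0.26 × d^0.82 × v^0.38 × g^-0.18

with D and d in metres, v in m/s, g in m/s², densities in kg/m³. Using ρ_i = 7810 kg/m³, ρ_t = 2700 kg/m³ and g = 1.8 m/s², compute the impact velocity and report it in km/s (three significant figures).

Rearranging for v: v = [D / (0.98 · (7810/2700)^0.26 · 1490^0.82 · 1.8^-0.18)]^(1/0.38).
D = 16200 m.
(7810/2700)^0.26 = 1.318
1490^0.82 = 400.0
1.8^-0.18 = 0.8996
Denominator = 0.98 × 1.318 × 400.0 × 0.8996 = 464.8
D / 464.8 = 16200 / 464.8 = 34.85
v = 34.85^(1/0.38) = 34.85^2.6316 = 11441 m/s

v ≈ 11.4 km/s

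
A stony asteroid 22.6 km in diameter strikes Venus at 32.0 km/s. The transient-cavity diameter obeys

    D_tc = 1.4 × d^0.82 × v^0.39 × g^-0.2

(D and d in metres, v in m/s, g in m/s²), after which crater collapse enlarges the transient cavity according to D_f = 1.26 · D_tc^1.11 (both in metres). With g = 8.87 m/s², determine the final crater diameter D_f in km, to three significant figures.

In SI: d = 22600 m, v = 32000 m/s.
d^0.82 = 22600^0.82 = 3719
v^0.39 = 32000^0.39 = 57.15
g^-0.2 = 8.87^-0.2 = 0.6463
D_tc = 1.4 × 3719 × 57.15 × 0.6463 = 1.923 × 10^5 m
D_f = 1.26 × (1.923 × 10^5)^1.11 = 9.238 × 10^5 m
     = 923.8 km

D_f ≈ 924 km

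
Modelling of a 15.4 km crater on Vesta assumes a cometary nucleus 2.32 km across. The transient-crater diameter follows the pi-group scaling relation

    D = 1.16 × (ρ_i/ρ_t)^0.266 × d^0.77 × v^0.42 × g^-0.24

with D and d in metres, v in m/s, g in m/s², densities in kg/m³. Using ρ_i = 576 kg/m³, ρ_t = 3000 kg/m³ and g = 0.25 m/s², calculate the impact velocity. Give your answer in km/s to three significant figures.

Rearranging for v: v = [D / (1.16 · (576/3000)^0.266 · 2320^0.77 · 0.25^-0.24)]^(1/0.42).
D = 15400 m.
(576/3000)^0.266 = 0.6447
2320^0.77 = 390.3
0.25^-0.24 = 1.395
Denominator = 1.16 × 0.6447 × 390.3 × 1.395 = 407.2
D / 407.2 = 15400 / 407.2 = 37.82
v = 37.82^(1/0.42) = 37.82^2.381 = 5709 m/s

v ≈ 5.71 km/s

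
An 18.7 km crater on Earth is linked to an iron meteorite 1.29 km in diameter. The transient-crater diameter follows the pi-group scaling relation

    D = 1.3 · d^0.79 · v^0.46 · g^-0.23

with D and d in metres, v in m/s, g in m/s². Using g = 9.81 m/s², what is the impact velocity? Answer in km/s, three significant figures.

v ≈ 15.6 km/s

Rearranging for v: v = [D / (1.3 · 1290^0.79 · 9.81^-0.23)]^(1/0.46).
D = 18700 m.
1290^0.79 = 286.7
9.81^-0.23 = 0.5914
Denominator = 1.3 × 286.7 × 0.5914 = 220.4
D / 220.4 = 18700 / 220.4 = 84.85
v = 84.85^(1/0.46) = 84.85^2.1739 = 15585 m/s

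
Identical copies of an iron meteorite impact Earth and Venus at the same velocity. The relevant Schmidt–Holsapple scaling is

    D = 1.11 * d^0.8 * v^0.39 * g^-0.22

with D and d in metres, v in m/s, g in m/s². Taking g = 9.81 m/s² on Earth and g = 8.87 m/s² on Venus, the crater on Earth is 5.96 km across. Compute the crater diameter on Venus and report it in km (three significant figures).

All impactor-dependent factors cancel in the ratio, leaving D_Venus/D_Earth = (g_Venus/g_Earth)^-0.22.
(8.87/9.81)^-0.22 = 0.9042^-0.22 = 1.022
D_Venus = 1.022 × 5.96 km = 6.09 km

D ≈ 6.09 km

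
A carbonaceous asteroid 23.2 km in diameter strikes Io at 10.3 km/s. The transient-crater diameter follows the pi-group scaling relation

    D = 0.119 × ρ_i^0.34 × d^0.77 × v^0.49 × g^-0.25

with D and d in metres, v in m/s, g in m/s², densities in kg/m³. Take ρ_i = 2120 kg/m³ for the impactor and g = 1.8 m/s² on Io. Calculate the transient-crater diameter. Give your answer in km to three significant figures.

D ≈ 295 km

In SI units: d = 23200 m, v = 10300 m/s.
ρ_i^0.34 = 2120^0.34 = 13.52
d^0.77 = 23200^0.77 = 2298
v^0.49 = 10300^0.49 = 92.53
g^-0.25 = 1.8^-0.25 = 0.8633
D = 0.119 × 13.52 × 2298 × 92.53 × 0.8633 = 2.953 × 10^5 m
   = 295.3 km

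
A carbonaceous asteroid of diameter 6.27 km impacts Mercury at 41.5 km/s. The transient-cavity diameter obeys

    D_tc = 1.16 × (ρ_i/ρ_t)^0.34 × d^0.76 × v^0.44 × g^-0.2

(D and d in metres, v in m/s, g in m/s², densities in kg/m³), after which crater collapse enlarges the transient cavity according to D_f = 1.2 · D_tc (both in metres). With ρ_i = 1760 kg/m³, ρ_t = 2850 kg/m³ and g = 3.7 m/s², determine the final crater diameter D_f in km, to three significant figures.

In SI: d = 6270 m, v = 41500 m/s.
(ρ_i/ρ_t)^0.34 = (1760/2850)^0.34 = 0.8488
d^0.76 = 6270^0.76 = 769.0
v^0.44 = 41500^0.44 = 107.6
g^-0.2 = 3.7^-0.2 = 0.7698
D_tc = 1.16 × 0.8488 × 769.0 × 107.6 × 0.7698 = 62720 m
D_f = 1.2 × 62720 = 75264 m
     = 75.26 km

D_f ≈ 75.3 km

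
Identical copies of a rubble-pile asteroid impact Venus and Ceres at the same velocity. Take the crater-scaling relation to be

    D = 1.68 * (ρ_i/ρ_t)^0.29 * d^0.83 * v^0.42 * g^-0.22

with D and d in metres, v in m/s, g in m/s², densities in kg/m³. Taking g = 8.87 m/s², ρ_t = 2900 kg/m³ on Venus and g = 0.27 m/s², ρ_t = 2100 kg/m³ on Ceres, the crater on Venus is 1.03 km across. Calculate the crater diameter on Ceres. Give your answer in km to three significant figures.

The impactor-only factors (d, v, ρ_i) cancel in the ratio, leaving D_Ceres/D_Venus = (g_Ceres/g_Venus)^-0.22 · (ρ_t,Venus/ρ_t,Ceres)^0.29.
(0.27/8.87)^-0.22 = 0.03044^-0.22 = 2.156
(2900/2100)^0.29 = 1.381^0.29 = 1.098
Ratio = 2.156 × 1.098 = 2.367
D_Ceres = 2.367 × 1.03 km = 2.44 km

D ≈ 2.44 km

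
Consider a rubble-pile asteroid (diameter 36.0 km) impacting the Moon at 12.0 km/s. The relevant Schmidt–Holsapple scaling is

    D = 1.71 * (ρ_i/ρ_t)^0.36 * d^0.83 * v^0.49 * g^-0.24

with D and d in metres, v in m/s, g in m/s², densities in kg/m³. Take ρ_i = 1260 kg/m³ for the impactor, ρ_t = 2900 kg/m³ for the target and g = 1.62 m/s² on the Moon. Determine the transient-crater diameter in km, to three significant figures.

D ≈ 681 km

In SI units: d = 36000 m, v = 12000 m/s.
(ρ_i/ρ_t)^0.36 = (1260/2900)^0.36 = 0.7407
d^0.83 = 36000^0.83 = 6050
v^0.49 = 12000^0.49 = 99.72
g^-0.24 = 1.62^-0.24 = 0.8907
D = 1.71 × 0.7407 × 6050 × 99.72 × 0.8907 = 6.806 × 10^5 m
   = 680.6 km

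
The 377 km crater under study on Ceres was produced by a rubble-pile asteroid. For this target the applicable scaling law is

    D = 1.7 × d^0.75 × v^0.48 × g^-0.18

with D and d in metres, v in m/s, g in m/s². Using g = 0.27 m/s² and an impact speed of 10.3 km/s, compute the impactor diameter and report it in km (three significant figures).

d ≈ 26.5 km

Rearranging for d: d = [D / (1.7 · 10300^0.48 · 0.27^-0.18)]^(1/0.75).
D = 377000 m.
10300^0.48 = 84.36
0.27^-0.18 = 1.266
Denominator = 1.7 × 84.36 × 1.266 = 181.6
D / 181.6 = 377000 / 181.6 = 2076
d = 2076^(1/0.75) = 2076^1.3333 = 26476 m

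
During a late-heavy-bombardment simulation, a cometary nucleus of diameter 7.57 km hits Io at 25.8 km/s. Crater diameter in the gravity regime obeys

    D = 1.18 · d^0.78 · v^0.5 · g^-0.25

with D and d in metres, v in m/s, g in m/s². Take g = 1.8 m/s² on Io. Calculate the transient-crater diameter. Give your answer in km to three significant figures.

D ≈ 174 km

In SI units: d = 7570 m, v = 25800 m/s.
d^0.78 = 7570^0.78 = 1061
v^0.5 = 25800^0.5 = 160.6
g^-0.25 = 1.8^-0.25 = 0.8633
D = 1.18 × 1061 × 160.6 × 0.8633 = 1.736 × 10^5 m
   = 173.6 km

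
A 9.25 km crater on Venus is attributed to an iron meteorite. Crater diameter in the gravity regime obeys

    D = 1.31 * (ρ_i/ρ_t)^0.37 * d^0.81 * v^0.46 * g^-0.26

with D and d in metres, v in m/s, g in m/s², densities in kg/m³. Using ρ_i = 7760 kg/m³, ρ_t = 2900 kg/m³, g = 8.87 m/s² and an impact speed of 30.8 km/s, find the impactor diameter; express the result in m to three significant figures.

d ≈ 205 m

Rearranging for d: d = [D / (1.31 · (7760/2900)^0.37 · 30800^0.46 · 8.87^-0.26)]^(1/0.81).
D = 9250 m.
(7760/2900)^0.37 = 1.439
30800^0.46 = 116.1
8.87^-0.26 = 0.5669
Denominator = 1.31 × 1.439 × 116.1 × 0.5669 = 124.1
D / 124.1 = 9250 / 124.1 = 74.54
d = 74.54^(1/0.81) = 74.54^1.2346 = 205.0 m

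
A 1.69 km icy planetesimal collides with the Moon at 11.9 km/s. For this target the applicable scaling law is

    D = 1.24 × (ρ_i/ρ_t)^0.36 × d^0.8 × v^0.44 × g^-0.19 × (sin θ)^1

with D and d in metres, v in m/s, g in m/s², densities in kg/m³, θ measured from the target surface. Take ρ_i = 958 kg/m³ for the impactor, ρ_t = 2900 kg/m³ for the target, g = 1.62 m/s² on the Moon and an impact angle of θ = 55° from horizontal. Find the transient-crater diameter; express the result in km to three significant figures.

In SI units: d = 1690 m, v = 11900 m/s.
(ρ_i/ρ_t)^0.36 = (958/2900)^0.36 = 0.6712
d^0.8 = 1690^0.8 = 382.2
v^0.44 = 11900^0.44 = 62.12
g^-0.19 = 1.62^-0.19 = 0.9124
(sin 55°)^1 = 0.8192^1 = 0.8192
D = 1.24 × 0.6712 × 382.2 × 62.12 × 0.9124 × 0.8192 = 14770 m
   = 14.77 km

D ≈ 14.8 km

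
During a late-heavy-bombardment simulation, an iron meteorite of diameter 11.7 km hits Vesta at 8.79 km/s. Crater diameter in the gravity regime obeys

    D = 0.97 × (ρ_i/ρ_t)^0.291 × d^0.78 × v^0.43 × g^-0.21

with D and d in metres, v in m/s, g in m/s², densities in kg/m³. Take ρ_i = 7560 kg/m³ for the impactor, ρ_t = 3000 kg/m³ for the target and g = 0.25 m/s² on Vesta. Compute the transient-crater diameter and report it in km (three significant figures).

D ≈ 126 km

In SI units: d = 11700 m, v = 8790 m/s.
(ρ_i/ρ_t)^0.291 = (7560/3000)^0.291 = 1.309
d^0.78 = 11700^0.78 = 1490
v^0.43 = 8790^0.43 = 49.65
g^-0.21 = 0.25^-0.21 = 1.338
D = 0.97 × 1.309 × 1490 × 49.65 × 1.338 = 1.257 × 10^5 m
   = 125.7 km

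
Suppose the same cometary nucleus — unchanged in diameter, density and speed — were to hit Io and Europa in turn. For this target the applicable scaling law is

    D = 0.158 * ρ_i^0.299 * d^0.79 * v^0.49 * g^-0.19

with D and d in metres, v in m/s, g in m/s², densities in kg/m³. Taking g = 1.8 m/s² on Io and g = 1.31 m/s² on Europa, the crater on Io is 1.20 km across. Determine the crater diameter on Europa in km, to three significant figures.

All impactor-dependent factors cancel in the ratio, leaving D_Europa/D_Io = (g_Europa/g_Io)^-0.19.
(1.31/1.8)^-0.19 = 0.7278^-0.19 = 1.062
D_Europa = 1.062 × 1.20 km = 1.27 km

D ≈ 1.27 km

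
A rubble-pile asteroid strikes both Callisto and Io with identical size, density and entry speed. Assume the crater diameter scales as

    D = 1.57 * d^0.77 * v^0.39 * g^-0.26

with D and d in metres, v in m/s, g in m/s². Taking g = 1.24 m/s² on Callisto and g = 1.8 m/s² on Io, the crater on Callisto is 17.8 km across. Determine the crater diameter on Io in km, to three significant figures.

D ≈ 16.2 km

All impactor-dependent factors cancel in the ratio, leaving D_Io/D_Callisto = (g_Io/g_Callisto)^-0.26.
(1.8/1.24)^-0.26 = 1.452^-0.26 = 0.9076
D_Io = 0.9076 × 17.8 km = 16.2 km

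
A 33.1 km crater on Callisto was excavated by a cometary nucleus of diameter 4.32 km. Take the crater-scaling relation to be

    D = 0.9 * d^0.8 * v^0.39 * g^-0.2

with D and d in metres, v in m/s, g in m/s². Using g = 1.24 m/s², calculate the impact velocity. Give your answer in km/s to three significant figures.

v ≈ 19.8 km/s

Rearranging for v: v = [D / (0.9 · 4320^0.8 · 1.24^-0.2)]^(1/0.39).
D = 33100 m.
4320^0.8 = 809.8
1.24^-0.2 = 0.9579
Denominator = 0.9 × 809.8 × 0.9579 = 698.1
D / 698.1 = 33100 / 698.1 = 47.41
v = 47.41^(1/0.39) = 47.41^2.5641 = 19820 m/s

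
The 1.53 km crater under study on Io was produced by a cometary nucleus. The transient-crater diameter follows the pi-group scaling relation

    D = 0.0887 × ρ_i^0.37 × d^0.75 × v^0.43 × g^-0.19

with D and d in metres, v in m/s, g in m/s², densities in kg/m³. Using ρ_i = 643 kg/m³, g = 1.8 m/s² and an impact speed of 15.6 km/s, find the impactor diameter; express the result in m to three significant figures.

d ≈ 84.0 m

Rearranging for d: d = [D / (0.0887 · 643^0.37 · 15600^0.43 · 1.8^-0.19)]^(1/0.75).
D = 1530 m.
643^0.37 = 10.94
15600^0.43 = 63.54
1.8^-0.19 = 0.8943
Denominator = 0.0887 × 10.94 × 63.54 × 0.8943 = 55.14
D / 55.14 = 1530 / 55.14 = 27.75
d = 27.75^(1/0.75) = 27.75^1.3333 = 84.00 m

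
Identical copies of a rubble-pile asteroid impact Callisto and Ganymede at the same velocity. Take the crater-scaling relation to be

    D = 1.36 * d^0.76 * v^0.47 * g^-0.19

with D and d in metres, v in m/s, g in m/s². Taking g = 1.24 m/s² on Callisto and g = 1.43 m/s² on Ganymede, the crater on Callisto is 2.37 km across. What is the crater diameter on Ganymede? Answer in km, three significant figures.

All impactor-dependent factors cancel in the ratio, leaving D_Ganymede/D_Callisto = (g_Ganymede/g_Callisto)^-0.19.
(1.43/1.24)^-0.19 = 1.153^-0.19 = 0.9733
D_Ganymede = 0.9733 × 2.37 km = 2.31 km

D ≈ 2.31 km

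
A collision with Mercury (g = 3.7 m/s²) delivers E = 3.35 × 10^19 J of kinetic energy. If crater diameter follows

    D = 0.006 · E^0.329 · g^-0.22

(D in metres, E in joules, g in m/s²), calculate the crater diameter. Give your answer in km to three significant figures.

D ≈ 11.9 km

E^0.329 = (3.35 × 10^19)^0.329 = 2.653 × 10^6
g^-0.22 = 3.7^-0.22 = 0.7499
D = 0.006 × 2.653 × 10^6 × 0.7499 = 11937 m
   = 11.94 km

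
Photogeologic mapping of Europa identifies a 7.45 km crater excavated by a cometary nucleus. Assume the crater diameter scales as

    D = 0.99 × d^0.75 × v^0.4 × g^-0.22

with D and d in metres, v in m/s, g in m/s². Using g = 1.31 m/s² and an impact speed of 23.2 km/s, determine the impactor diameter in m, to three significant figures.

d ≈ 750 m

Rearranging for d: d = [D / (0.99 · 23200^0.4 · 1.31^-0.22)]^(1/0.75).
D = 7450 m.
23200^0.4 = 55.74
1.31^-0.22 = 0.9423
Denominator = 0.99 × 55.74 × 0.9423 = 52.00
D / 52.00 = 7450 / 52.00 = 143.3
d = 143.3^(1/0.75) = 143.3^1.3333 = 749.8 m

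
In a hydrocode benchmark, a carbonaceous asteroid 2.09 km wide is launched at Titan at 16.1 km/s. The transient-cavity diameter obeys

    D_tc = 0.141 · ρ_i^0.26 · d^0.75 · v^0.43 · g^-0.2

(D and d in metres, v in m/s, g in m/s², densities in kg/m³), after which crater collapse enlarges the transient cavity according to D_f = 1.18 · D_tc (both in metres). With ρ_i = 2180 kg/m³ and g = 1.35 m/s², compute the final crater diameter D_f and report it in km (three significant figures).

D_f ≈ 23.0 km

In SI: d = 2090 m, v = 16100 m/s.
ρ_i^0.26 = 2180^0.26 = 7.379
d^0.75 = 2090^0.75 = 309.1
v^0.43 = 16100^0.43 = 64.41
g^-0.2 = 1.35^-0.2 = 0.9417
D_tc = 0.141 × 7.379 × 309.1 × 64.41 × 0.9417 = 19510 m
D_f = 1.18 × 19510 = 23022 m
     = 23.02 km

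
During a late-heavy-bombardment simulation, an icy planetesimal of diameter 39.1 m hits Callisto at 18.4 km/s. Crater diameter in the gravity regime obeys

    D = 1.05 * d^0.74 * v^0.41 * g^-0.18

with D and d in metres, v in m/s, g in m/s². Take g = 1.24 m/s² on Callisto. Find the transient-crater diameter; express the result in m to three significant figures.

In SI units: v = 18400 m/s.
d^0.74 = 39.1^0.74 = 15.07
v^0.41 = 18400^0.41 = 56.05
g^-0.18 = 1.24^-0.18 = 0.9620
D = 1.05 × 15.07 × 56.05 × 0.9620 = 853.2 m

D ≈ 853 m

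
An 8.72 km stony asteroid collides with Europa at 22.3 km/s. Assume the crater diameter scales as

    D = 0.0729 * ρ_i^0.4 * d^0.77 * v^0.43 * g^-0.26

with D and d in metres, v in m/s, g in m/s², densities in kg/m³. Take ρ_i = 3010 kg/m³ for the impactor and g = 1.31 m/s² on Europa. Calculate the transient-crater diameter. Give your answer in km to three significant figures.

In SI units: d = 8720 m, v = 22300 m/s.
ρ_i^0.4 = 3010^0.4 = 24.63
d^0.77 = 8720^0.77 = 1082
v^0.43 = 22300^0.43 = 74.09
g^-0.26 = 1.31^-0.26 = 0.9322
D = 0.0729 × 24.63 × 1082 × 74.09 × 0.9322 = 1.342 × 10^5 m
   = 134.2 km

D ≈ 134 km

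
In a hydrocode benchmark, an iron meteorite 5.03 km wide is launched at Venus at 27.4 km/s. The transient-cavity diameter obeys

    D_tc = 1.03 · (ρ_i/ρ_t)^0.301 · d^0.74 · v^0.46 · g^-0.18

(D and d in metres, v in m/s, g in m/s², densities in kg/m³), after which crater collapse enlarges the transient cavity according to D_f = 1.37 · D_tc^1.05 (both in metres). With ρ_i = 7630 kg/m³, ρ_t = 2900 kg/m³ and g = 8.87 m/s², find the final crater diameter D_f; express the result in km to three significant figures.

D_f ≈ 133 km

In SI: d = 5030 m, v = 27400 m/s.
(ρ_i/ρ_t)^0.301 = (7630/2900)^0.301 = 1.338
d^0.74 = 5030^0.74 = 548.5
v^0.46 = 27400^0.46 = 110.0
g^-0.18 = 8.87^-0.18 = 0.6751
D_tc = 1.03 × 1.338 × 548.5 × 110.0 × 0.6751 = 56130 m
D_f = 1.37 × (56130)^1.05 = 1.329 × 10^5 m
     = 132.9 km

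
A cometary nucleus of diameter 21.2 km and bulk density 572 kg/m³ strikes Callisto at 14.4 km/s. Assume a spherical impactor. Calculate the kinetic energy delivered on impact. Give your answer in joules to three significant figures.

d = 21200 m; v = 14400 m/s.
Mass m = (π/6) ρ d³ = (π/6) × 572 × (21200)³ = 2.854 × 10^15 kg
E = ½ m v² = 0.5 × 2.854 × 10^15 × (14400)² = 2.959 × 10^23 J

E ≈ 2.96 × 10^23 J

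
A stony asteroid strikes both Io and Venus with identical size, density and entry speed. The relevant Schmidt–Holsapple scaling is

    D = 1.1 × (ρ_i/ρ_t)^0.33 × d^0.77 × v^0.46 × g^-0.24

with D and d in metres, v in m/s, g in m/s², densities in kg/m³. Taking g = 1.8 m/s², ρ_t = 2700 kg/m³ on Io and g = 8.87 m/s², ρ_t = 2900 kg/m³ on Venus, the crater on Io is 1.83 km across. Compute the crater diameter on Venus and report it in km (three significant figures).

The impactor-only factors (d, v, ρ_i) cancel in the ratio, leaving D_Venus/D_Io = (g_Venus/g_Io)^-0.24 · (ρ_t,Io/ρ_t,Venus)^0.33.
(8.87/1.8)^-0.24 = 4.928^-0.24 = 0.6820
(2700/2900)^0.33 = 0.9310^0.33 = 0.9767
Ratio = 0.6820 × 0.9767 = 0.6661
D_Venus = 0.6661 × 1.83 km = 1.22 km

D ≈ 1.22 km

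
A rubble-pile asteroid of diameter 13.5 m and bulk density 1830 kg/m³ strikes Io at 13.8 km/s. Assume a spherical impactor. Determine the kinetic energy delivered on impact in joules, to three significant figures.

v = 13800 m/s.
Mass m = (π/6) ρ d³ = (π/6) × 1830 × (13.5)³ = 2.357 × 10^6 kg
E = ½ m v² = 0.5 × 2.357 × 10^6 × (13800)² = 2.244 × 10^14 J

E ≈ 2.24 × 10^14 J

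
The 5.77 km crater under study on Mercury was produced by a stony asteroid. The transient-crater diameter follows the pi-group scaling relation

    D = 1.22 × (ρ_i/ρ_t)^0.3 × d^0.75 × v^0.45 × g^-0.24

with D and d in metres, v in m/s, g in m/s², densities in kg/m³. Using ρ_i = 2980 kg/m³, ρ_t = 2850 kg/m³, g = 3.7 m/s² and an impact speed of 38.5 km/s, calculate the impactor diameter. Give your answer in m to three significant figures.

d ≈ 210 m

Rearranging for d: d = [D / (1.22 · (2980/2850)^0.3 · 38500^0.45 · 3.7^-0.24)]^(1/0.75).
D = 5770 m.
(2980/2850)^0.3 = 1.013
38500^0.45 = 115.7
3.7^-0.24 = 0.7305
Denominator = 1.22 × 1.013 × 115.7 × 0.7305 = 104.5
D / 104.5 = 5770 / 104.5 = 55.22
d = 55.22^(1/0.75) = 55.22^1.3333 = 210.3 m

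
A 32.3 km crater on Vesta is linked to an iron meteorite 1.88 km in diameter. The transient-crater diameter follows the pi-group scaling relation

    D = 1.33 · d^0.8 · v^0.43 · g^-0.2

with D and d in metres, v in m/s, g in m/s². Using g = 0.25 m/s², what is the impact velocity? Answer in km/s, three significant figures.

v ≈ 6.71 km/s

Rearranging for v: v = [D / (1.33 · 1880^0.8 · 0.25^-0.2)]^(1/0.43).
D = 32300 m.
1880^0.8 = 416.2
0.25^-0.2 = 1.320
Denominator = 1.33 × 416.2 × 1.320 = 730.7
D / 730.7 = 32300 / 730.7 = 44.20
v = 44.20^(1/0.43) = 44.20^2.3256 = 6708 m/s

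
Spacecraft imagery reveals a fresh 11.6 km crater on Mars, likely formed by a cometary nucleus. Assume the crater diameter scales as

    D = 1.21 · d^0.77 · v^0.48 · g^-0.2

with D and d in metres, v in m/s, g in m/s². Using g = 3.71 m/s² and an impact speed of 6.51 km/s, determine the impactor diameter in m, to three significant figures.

Rearranging for d: d = [D / (1.21 · 6510^0.48 · 3.71^-0.2)]^(1/0.77).
D = 11600 m.
6510^0.48 = 67.69
3.71^-0.2 = 0.7694
Denominator = 1.21 × 67.69 × 0.7694 = 63.02
D / 63.02 = 11600 / 63.02 = 184.1
d = 184.1^(1/0.77) = 184.1^1.2987 = 874.2 m

d ≈ 874 m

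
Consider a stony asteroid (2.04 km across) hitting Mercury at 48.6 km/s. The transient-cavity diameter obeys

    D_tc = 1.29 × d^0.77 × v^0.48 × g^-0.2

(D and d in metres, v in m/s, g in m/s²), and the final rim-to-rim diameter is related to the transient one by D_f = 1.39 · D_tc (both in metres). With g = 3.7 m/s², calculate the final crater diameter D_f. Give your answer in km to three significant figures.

In SI: d = 2040 m, v = 48600 m/s.
d^0.77 = 2040^0.77 = 353.5
v^0.48 = 48600^0.48 = 177.7
g^-0.2 = 3.7^-0.2 = 0.7698
D_tc = 1.29 × 353.5 × 177.7 × 0.7698 = 62380 m
D_f = 1.39 × 62380 = 86708 m
     = 86.71 km

D_f ≈ 86.7 km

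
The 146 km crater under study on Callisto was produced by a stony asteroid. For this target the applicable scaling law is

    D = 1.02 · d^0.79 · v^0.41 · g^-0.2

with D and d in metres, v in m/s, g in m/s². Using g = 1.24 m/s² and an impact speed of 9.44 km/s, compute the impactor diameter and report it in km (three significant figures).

Rearranging for d: d = [D / (1.02 · 9440^0.41 · 1.24^-0.2)]^(1/0.79).
D = 146000 m.
9440^0.41 = 42.63
1.24^-0.2 = 0.9579
Denominator = 1.02 × 42.63 × 0.9579 = 41.65
D / 41.65 = 146000 / 41.65 = 3505
d = 3505^(1/0.79) = 3505^1.2658 = 30681 m

d ≈ 30.7 km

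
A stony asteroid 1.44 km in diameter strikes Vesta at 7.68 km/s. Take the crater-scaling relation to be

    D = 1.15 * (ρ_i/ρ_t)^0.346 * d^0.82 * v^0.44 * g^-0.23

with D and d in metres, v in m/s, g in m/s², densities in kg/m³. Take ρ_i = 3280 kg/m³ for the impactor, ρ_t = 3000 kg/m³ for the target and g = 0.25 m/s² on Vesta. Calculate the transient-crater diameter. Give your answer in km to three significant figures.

D ≈ 32.5 km

In SI units: d = 1440 m, v = 7680 m/s.
(ρ_i/ρ_t)^0.346 = (3280/3000)^0.346 = 1.031
d^0.82 = 1440^0.82 = 388.9
v^0.44 = 7680^0.44 = 51.23
g^-0.23 = 0.25^-0.23 = 1.376
D = 1.15 × 1.031 × 388.9 × 51.23 × 1.376 = 32504 m
   = 32.50 km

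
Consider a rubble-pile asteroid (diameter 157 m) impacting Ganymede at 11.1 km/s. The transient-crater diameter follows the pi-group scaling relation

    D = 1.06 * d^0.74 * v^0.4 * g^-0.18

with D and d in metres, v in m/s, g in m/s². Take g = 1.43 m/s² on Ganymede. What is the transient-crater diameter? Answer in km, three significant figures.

D ≈ 1.74 km

In SI units: v = 11100 m/s.
d^0.74 = 157^0.74 = 42.17
v^0.4 = 11100^0.4 = 41.51
g^-0.18 = 1.43^-0.18 = 0.9376
D = 1.06 × 42.17 × 41.51 × 0.9376 = 1740 m
   = 1.740 km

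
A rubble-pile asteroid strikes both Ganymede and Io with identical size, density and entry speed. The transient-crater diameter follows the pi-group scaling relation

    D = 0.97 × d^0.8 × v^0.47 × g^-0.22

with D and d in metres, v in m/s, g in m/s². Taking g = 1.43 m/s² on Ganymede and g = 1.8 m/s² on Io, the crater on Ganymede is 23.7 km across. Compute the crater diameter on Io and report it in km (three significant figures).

All impactor-dependent factors cancel in the ratio, leaving D_Io/D_Ganymede = (g_Io/g_Ganymede)^-0.22.
(1.8/1.43)^-0.22 = 1.259^-0.22 = 0.9506
D_Io = 0.9506 × 23.7 km = 22.5 km

D ≈ 22.5 km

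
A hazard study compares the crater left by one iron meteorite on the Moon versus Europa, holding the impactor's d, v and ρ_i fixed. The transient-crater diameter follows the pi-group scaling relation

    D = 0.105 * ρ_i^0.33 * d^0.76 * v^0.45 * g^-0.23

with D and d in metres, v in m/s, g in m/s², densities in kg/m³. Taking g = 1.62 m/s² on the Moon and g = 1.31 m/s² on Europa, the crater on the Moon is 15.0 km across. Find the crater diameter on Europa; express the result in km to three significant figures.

All impactor-dependent factors cancel in the ratio, leaving D_Europa/D_Moon = (g_Europa/g_Moon)^-0.23.
(1.31/1.62)^-0.23 = 0.8086^-0.23 = 1.050
D_Europa = 1.050 × 15.0 km = 15.8 km

D ≈ 15.8 km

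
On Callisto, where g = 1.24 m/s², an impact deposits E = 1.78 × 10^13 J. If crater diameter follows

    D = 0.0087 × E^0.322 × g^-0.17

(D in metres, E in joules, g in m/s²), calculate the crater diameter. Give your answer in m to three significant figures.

E^0.322 = (1.78 × 10^13)^0.322 = 1.848 × 10^4
g^-0.17 = 1.24^-0.17 = 0.9641
D = 0.0087 × 1.848 × 10^4 × 0.9641 = 155.0 m

D ≈ 155 m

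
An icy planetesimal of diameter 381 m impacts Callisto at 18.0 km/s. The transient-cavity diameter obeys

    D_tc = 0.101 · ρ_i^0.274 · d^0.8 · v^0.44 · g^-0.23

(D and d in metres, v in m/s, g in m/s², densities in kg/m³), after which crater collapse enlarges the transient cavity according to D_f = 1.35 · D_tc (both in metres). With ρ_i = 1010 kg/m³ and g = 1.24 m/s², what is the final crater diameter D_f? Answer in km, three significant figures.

D_f ≈ 7.47 km

v = 18000 m/s.
ρ_i^0.274 = 1010^0.274 = 6.656
d^0.8 = 381^0.8 = 116.1
v^0.44 = 18000^0.44 = 74.53
g^-0.23 = 1.24^-0.23 = 0.9517
D_tc = 0.101 × 6.656 × 116.1 × 74.53 × 0.9517 = 5536 m
D_f = 1.35 × 5536 = 7474 m
     = 7.474 km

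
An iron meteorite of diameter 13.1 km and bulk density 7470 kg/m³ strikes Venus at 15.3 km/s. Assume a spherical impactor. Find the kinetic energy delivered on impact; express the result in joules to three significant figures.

E ≈ 1.03 × 10^24 J

d = 13100 m; v = 15300 m/s.
Mass m = (π/6) ρ d³ = (π/6) × 7470 × (13100)³ = 8.793 × 10^15 kg
E = ½ m v² = 0.5 × 8.793 × 10^15 × (15300)² = 1.029 × 10^24 J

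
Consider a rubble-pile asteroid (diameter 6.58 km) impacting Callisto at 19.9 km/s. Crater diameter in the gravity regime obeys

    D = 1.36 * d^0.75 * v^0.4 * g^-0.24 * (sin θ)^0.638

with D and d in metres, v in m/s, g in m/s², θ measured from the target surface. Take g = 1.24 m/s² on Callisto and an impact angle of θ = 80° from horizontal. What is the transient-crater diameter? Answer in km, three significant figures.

In SI units: d = 6580 m, v = 19900 m/s.
d^0.75 = 6580^0.75 = 730.6
v^0.4 = 19900^0.4 = 52.43
g^-0.24 = 1.24^-0.24 = 0.9497
(sin 80°)^0.638 = 0.9848^0.638 = 0.9903
D = 1.36 × 730.6 × 52.43 × 0.9497 × 0.9903 = 48995 m
   = 48.99 km

D ≈ 49.0 km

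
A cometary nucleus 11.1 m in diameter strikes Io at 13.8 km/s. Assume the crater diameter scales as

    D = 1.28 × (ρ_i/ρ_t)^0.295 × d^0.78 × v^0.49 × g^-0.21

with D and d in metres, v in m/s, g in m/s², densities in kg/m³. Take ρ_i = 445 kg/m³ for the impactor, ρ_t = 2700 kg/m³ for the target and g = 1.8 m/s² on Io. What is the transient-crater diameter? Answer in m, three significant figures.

D ≈ 464 m

In SI units: v = 13800 m/s.
(ρ_i/ρ_t)^0.295 = (445/2700)^0.295 = 0.5875
d^0.78 = 11.1^0.78 = 6.537
v^0.49 = 13800^0.49 = 106.8
g^-0.21 = 1.8^-0.21 = 0.8839
D = 1.28 × 0.5875 × 6.537 × 106.8 × 0.8839 = 464.1 m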